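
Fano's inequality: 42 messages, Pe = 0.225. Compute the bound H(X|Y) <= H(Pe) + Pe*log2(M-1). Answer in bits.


H(Pe) = -Pe*log2(Pe) - (1-Pe)*log2(1-Pe) = -0.225*log2(0.225) - 0.775*log2(0.775) = 0.484201 + 0.284992 = 0.7692. Pe*log2(M-1) = 0.225*log2(41) = 1.205449. Bound = H(Pe) + Pe*log2(M-1) = 0.484201 + 0.284992 + 1.205449 = 1.9746

1.9746 bits


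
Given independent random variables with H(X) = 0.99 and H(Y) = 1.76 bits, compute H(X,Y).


For independent variables, H(X,Y) = H(X) + H(Y) = 0.99 + 1.76 = 2.75

2.75 bits


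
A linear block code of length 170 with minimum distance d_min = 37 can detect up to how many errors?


Detection capability = d_min - 1 = 37 - 1 = 36

36 errors


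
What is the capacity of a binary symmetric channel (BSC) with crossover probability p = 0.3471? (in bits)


H(p) = -p*log2(p) - (1-p)*log2(1-p) = -0.3471*log2(0.3471) - 0.6529*log2(0.6529) = 0.529875 + 0.401577 = 0.9315. C = 1 - H(p) = 1 - 0.9315 = 0.0685

0.0685 bits


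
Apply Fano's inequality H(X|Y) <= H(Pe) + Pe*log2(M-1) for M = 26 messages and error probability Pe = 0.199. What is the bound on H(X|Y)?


H(Pe) = -Pe*log2(Pe) - (1-Pe)*log2(1-Pe) = -0.199*log2(0.199) - 0.801*log2(0.801) = 0.463503 + 0.256421 = 0.7199. Pe*log2(M-1) = 0.199*log2(25) = 0.924127. Bound = H(Pe) + Pe*log2(M-1) = 0.463503 + 0.256421 + 0.924127 = 1.6441

1.6441 bits


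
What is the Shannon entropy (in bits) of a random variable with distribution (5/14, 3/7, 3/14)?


H = -sum(p_i * log2(p_i)). Terms: -(5/14)*log2(5/14) = 0.530510; -(3/7)*log2(3/7) = 0.523882; -(3/14)*log2(3/14) = 0.476227. H = 0.530510 + 0.523882 + 0.476227 = 1.5306

1.5306 bits


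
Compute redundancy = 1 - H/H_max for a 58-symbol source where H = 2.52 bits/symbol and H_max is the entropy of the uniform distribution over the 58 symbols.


H_max = log2(K) = log2(58) = 5.858 bits/symbol. Redundancy = 1 - H/H_max = 1 - 2.52/5.858 = 1 - 0.4302 = 0.5698

0.5698


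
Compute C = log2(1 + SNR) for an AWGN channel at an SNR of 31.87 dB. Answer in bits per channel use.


SNR_linear = 10^(31.87/10) = 1538.1546; C = log2(1 + SNR_linear) = log2(1 + 1538.1546) = 10.5879

10.5879 bits/channel use


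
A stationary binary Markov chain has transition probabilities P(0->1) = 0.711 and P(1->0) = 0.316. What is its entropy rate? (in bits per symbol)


Stationary distribution: pi_0 = p10/(p01+p10) = 0.3077, pi_1 = 0.6923. Entropy rate H' = pi_0*H(p01) + pi_1*H(p10) = 0.3077*0.8674 + 0.6923*0.9 = 0.89

0.89 bits/symbol


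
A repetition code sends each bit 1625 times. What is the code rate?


Rate = k/n = 1/1625

1/1625


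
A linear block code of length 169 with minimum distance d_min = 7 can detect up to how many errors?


Detection capability = d_min - 1 = 7 - 1 = 6

6 errors


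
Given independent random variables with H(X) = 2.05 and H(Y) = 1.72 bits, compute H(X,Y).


For independent variables, H(X,Y) = H(X) + H(Y) = 2.05 + 1.72 = 3.77

3.77 bits


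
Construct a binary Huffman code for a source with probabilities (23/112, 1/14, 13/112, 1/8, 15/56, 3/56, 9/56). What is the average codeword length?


Huffman construction (repeatedly merge the two least-probable nodes; each merge adds 1 bit to every symbol beneath it): 3/56 + 1/14 = 1/8; 13/112 + 1/8 = 27/112; 1/8 + 9/56 = 2/7; 23/112 + 27/112 = 25/56; 15/56 + 2/7 = 31/56; 25/56 + 31/56 = 1. Resulting codeword lengths (in the order the probabilities were given): (2, 4, 3, 3, 2, 4, 3). L_avg = sum(p_i * l_i) = 23/112*2 + 1/14*4 + 13/112*3 + 1/8*3 + 15/56*2 + 3/56*4 + 9/56*3 = 297/112 = 2.6518

2.6518 bits


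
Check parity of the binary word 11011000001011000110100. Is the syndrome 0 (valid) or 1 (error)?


Syndrome = XOR of all bits = 1 XOR 1 XOR 0 XOR 1 XOR 1 XOR 0 XOR 0 XOR 0 XOR 0 XOR 0 XOR 1 XOR 0 XOR 1 XOR 1 XOR 0 XOR 0 XOR 0 XOR 1 XOR 1 XOR 0 XOR 1 XOR 0 XOR 0 = 0

0


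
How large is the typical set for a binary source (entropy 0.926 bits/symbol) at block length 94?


log2|A_typical| = nH = 94 * 0.926 = 87.044, so |A_typical| ~ 2^87.044 = 1.595e+26

1.595e+26


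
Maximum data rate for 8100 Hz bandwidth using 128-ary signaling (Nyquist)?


Rate = 2 * B * log2(M) = 2 * 8100 * 7.0 = 113400.0

113400.0 bps


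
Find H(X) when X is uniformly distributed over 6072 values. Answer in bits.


H = log2(n) = log2(6072) = 12.568

12.568 bits


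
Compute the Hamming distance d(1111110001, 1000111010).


Count differing positions: . ^ ^ ^ . . ^ . ^ ^ = 6 differences

6


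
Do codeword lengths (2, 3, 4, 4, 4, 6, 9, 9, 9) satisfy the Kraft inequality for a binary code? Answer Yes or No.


Kraft sum = sum(2^(-l_i)) = 0.584, need <= 1. Result: satisfied (a binary prefix-free code with these lengths exists)

Yes


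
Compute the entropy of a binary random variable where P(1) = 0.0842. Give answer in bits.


H = -p*log2(p) - (1-p)*log2(1-p). -0.0842*log2(0.0842) = 0.300597; -0.9158*log2(0.9158) = 0.116211. H = 0.300597 + 0.116211 = 0.4168

0.4168 bits


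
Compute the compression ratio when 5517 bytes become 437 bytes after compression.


Ratio = original / compressed = 5517 / 437 = 12.6247

12.6247


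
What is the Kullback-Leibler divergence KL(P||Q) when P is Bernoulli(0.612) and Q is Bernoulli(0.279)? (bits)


KL = p*log2(p/q) + (1-p)*log2((1-p)/(1-q)) = 0.612*log2(0.612/0.279) + 0.388*log2(0.388/0.721) = 0.3467

0.3467 bits


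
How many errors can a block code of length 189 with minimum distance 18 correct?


Correction capability = floor((d-1)/2) = floor((18-1)/2) = 8

8 errors


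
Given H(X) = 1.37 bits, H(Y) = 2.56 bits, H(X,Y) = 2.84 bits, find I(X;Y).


I(X;Y) = H(X) + H(Y) - H(X,Y) = 1.37 + 2.56 - 2.84 = 1.09

1.09 bits


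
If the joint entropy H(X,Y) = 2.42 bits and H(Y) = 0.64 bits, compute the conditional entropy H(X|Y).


H(X|Y) = H(X,Y) - H(Y) = 2.42 - 0.64 = 1.78

1.78 bits


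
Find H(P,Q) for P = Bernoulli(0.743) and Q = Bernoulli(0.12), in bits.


H(P,Q) = -p*log2(q) - (1-p)*log2(1-q). -0.743*log2(0.12) = 2.272758; -0.257*log2(0.88) = 0.047397. H(P,Q) = 2.272758 + 0.047397 = 2.3202

2.3202 bits


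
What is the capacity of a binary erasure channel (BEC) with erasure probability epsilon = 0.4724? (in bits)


C = 1 - epsilon = 1 - 0.4724 = 0.5276

0.5276 bits


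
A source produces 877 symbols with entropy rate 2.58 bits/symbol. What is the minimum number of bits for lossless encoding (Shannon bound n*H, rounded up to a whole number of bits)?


Minimum bits >= n * H = 877 * 2.58 = 2262.66, rounded up to a whole number of bits = 2263

2263 bits


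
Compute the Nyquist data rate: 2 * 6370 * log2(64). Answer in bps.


Rate = 2 * B * log2(M) = 2 * 6370 * 6.0 = 76440.0

76440.0 bps


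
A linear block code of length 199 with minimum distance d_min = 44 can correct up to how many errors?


Correction capability = floor((d-1)/2) = floor((44-1)/2) = 21

21 errors


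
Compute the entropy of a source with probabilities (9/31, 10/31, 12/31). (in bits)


H = -sum(p_i * log2(p_i)). Terms: -(9/31)*log2(9/31) = 0.518014; -(10/31)*log2(10/31) = 0.526538; -(12/31)*log2(12/31) = 0.530026. H = 0.518014 + 0.526538 + 0.530026 = 1.5746

1.5746 bits


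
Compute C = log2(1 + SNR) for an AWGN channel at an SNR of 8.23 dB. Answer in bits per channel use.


SNR_linear = 10^(8.23/10) = 6.6527; C = log2(1 + SNR_linear) = log2(1 + 6.6527) = 2.936

2.936 bits/channel use


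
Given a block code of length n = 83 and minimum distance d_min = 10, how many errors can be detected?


Detection capability = d_min - 1 = 10 - 1 = 9

9 errors


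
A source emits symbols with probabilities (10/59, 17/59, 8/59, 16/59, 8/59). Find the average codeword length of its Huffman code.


Huffman construction (repeatedly merge the two least-probable nodes; each merge adds 1 bit to every symbol beneath it): 8/59 + 8/59 = 16/59; 10/59 + 16/59 = 26/59; 16/59 + 17/59 = 33/59; 26/59 + 33/59 = 1. Resulting codeword lengths (in the order the probabilities were given): (2, 2, 3, 2, 3). L_avg = sum(p_i * l_i) = 10/59*2 + 17/59*2 + 8/59*3 + 16/59*2 + 8/59*3 = 134/59 = 2.2712

2.2712 bits


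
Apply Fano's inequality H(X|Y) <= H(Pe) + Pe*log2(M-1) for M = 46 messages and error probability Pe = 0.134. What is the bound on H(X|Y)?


H(Pe) = -Pe*log2(Pe) - (1-Pe)*log2(1-Pe) = -0.134*log2(0.134) - 0.866*log2(0.866) = 0.388559 + 0.179748 = 0.5683. Pe*log2(M-1) = 0.134*log2(45) = 0.735908. Bound = H(Pe) + Pe*log2(M-1) = 0.388559 + 0.179748 + 0.735908 = 1.3042

1.3042 bits


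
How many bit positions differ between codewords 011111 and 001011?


Count differing positions: . ^ . ^ . . = 2 differences

2


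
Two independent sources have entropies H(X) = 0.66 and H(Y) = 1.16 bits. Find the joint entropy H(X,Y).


For independent variables, H(X,Y) = H(X) + H(Y) = 0.66 + 1.16 = 1.82

1.82 bits


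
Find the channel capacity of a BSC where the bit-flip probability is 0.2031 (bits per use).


H(p) = -p*log2(p) - (1-p)*log2(1-p) = -0.2031*log2(0.2031) - 0.7969*log2(0.7969) = 0.467077 + 0.261008 = 0.7281. C = 1 - H(p) = 1 - 0.7281 = 0.2719

0.2719 bits


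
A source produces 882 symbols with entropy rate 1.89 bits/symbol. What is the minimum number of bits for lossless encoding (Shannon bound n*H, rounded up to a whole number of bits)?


Minimum bits >= n * H = 882 * 1.89 = 1666.98, rounded up to a whole number of bits = 1667

1667 bits


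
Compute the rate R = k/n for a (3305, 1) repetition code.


Rate = k/n = 1/3305

1/3305


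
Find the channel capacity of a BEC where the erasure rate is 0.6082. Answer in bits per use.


C = 1 - epsilon = 1 - 0.6082 = 0.3918

0.3918 bits


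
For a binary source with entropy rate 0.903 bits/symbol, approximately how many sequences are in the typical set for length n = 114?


log2|A_typical| = nH = 114 * 0.903 = 102.942, so |A_typical| ~ 2^102.942 = 9.742e+30

9.742e+30


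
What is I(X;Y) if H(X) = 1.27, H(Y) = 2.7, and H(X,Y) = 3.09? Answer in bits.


I(X;Y) = H(X) + H(Y) - H(X,Y) = 1.27 + 2.7 - 3.09 = 0.88

0.88 bits


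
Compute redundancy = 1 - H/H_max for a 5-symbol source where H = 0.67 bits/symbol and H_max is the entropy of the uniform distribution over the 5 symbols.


H_max = log2(K) = log2(5) = 2.3219 bits/symbol. Redundancy = 1 - H/H_max = 1 - 0.67/2.3219 = 1 - 0.2886 = 0.7114

0.7114


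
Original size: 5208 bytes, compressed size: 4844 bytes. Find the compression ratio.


Ratio = original / compressed = 5208 / 4844 = 1.0751

1.0751


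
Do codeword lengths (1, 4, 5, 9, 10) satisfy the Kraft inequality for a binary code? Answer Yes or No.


Kraft sum = sum(2^(-l_i)) = 0.5967, need <= 1. Result: satisfied (a binary prefix-free code with these lengths exists)

Yes


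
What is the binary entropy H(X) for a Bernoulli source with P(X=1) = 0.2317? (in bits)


H = -p*log2(p) - (1-p)*log2(1-p). -0.2317*log2(0.2317) = 0.488811; -0.7683*log2(0.7683) = 0.292152. H = 0.488811 + 0.292152 = 0.781

0.781 bits


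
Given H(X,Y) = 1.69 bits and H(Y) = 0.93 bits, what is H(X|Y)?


H(X|Y) = H(X,Y) - H(Y) = 1.69 - 0.93 = 0.76

0.76 bits


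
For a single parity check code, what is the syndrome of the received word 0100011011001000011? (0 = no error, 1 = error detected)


Syndrome = XOR of all bits = 0 XOR 1 XOR 0 XOR 0 XOR 0 XOR 1 XOR 1 XOR 0 XOR 1 XOR 1 XOR 0 XOR 0 XOR 1 XOR 0 XOR 0 XOR 0 XOR 0 XOR 1 XOR 1 = 0

0


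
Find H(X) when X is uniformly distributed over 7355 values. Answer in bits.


H = log2(n) = log2(7355) = 12.8445

12.8445 bits


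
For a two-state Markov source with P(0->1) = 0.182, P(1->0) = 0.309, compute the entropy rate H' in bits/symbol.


Stationary distribution: pi_0 = p10/(p01+p10) = 0.6293, pi_1 = 0.3707. Entropy rate H' = pi_0*H(p01) + pi_1*H(p10) = 0.6293*0.6844 + 0.3707*0.892 = 0.7614

0.7614 bits/symbol


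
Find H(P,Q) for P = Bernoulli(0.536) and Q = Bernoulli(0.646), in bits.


H(P,Q) = -p*log2(q) - (1-p)*log2(1-q). -0.536*log2(0.646) = 0.337891; -0.464*log2(0.354) = 0.695155. H(P,Q) = 0.337891 + 0.695155 = 1.033

1.033 bits


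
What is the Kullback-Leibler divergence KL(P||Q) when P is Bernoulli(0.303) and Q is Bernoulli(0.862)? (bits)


KL = p*log2(p/q) + (1-p)*log2((1-p)/(1-q)) = 0.303*log2(0.303/0.862) + 0.697*log2(0.697/0.138) = 1.1715

1.1715 bits


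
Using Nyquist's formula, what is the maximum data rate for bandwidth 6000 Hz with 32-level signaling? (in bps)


Rate = 2 * B * log2(M) = 2 * 6000 * 5.0 = 60000.0

60000.0 bps


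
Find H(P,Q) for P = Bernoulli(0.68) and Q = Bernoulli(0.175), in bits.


H(P,Q) = -p*log2(q) - (1-p)*log2(1-q). -0.68*log2(0.175) = 1.709910; -0.32*log2(0.825) = 0.088811. H(P,Q) = 1.709910 + 0.088811 = 1.7987

1.7987 bits


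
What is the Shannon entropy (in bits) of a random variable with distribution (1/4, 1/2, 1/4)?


H = -sum(p_i * log2(p_i)). Terms: -(1/4)*log2(1/4) = 0.500000; -(1/2)*log2(1/2) = 0.500000; -(1/4)*log2(1/4) = 0.500000. H = 0.500000 + 0.500000 + 0.500000 = 1.5

1.5 bits


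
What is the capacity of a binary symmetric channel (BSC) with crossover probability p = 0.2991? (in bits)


H(p) = -p*log2(p) - (1-p)*log2(1-p) = -0.2991*log2(0.2991) - 0.7009*log2(0.7009) = 0.520823 + 0.359365 = 0.8802. C = 1 - H(p) = 1 - 0.8802 = 0.1198

0.1198 bits


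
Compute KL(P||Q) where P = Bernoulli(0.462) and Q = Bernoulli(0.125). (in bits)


KL = p*log2(p/q) + (1-p)*log2((1-p)/(1-q)) = 0.462*log2(0.462/0.125) + 0.538*log2(0.538/0.875) = 0.4938

0.4938 bits


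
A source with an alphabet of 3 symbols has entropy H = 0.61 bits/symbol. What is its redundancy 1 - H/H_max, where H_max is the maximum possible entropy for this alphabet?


H_max = log2(K) = log2(3) = 1.585 bits/symbol. Redundancy = 1 - H/H_max = 1 - 0.61/1.585 = 1 - 0.3849 = 0.6151

0.6151


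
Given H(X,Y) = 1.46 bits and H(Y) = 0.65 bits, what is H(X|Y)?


H(X|Y) = H(X,Y) - H(Y) = 1.46 - 0.65 = 0.81

0.81 bits


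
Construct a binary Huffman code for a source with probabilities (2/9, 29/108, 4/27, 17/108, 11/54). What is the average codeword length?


Huffman construction (repeatedly merge the two least-probable nodes; each merge adds 1 bit to every symbol beneath it): 4/27 + 17/108 = 11/36; 11/54 + 2/9 = 23/54; 29/108 + 11/36 = 31/54; 23/54 + 31/54 = 1. Resulting codeword lengths (in the order the probabilities were given): (2, 2, 3, 3, 2). L_avg = sum(p_i * l_i) = 2/9*2 + 29/108*2 + 4/27*3 + 17/108*3 + 11/54*2 = 83/36 = 2.3056

2.3056 bits


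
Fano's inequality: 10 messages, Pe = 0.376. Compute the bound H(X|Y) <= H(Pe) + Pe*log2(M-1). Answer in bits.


H(Pe) = -Pe*log2(Pe) - (1-Pe)*log2(1-Pe) = -0.376*log2(0.376) - 0.624*log2(0.624) = 0.530609 + 0.424558 = 0.9552. Pe*log2(M-1) = 0.376*log2(9) = 1.191892. Bound = H(Pe) + Pe*log2(M-1) = 0.530609 + 0.424558 + 1.191892 = 2.1471

2.1471 bits


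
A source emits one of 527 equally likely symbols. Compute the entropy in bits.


H = log2(n) = log2(527) = 9.0417

9.0417 bits


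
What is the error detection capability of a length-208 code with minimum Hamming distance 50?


Detection capability = d_min - 1 = 50 - 1 = 49

49 errors


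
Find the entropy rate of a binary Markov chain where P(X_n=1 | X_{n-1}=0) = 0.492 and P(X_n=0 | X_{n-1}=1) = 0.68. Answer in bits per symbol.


Stationary distribution: pi_0 = p10/(p01+p10) = 0.5802, pi_1 = 0.4198. Entropy rate H' = pi_0*H(p01) + pi_1*H(p10) = 0.5802*0.9998 + 0.4198*0.9044 = 0.9598

0.9598 bits/symbol


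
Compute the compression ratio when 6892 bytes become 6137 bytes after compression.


Ratio = original / compressed = 6892 / 6137 = 1.123

1.123


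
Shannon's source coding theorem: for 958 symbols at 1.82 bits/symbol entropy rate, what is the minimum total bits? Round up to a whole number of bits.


Minimum bits >= n * H = 958 * 1.82 = 1743.56, rounded up to a whole number of bits = 1744

1744 bits


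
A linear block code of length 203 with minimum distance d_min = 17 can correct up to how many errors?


Correction capability = floor((d-1)/2) = floor((17-1)/2) = 8

8 errors


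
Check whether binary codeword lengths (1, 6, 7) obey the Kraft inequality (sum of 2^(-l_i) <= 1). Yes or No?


Kraft sum = sum(2^(-l_i)) = 0.5234, need <= 1. Result: satisfied (a binary prefix-free code with these lengths exists)

Yes


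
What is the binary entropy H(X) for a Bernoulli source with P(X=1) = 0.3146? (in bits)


H = -p*log2(p) - (1-p)*log2(1-p). -0.3146*log2(0.3146) = 0.524882; -0.6854*log2(0.6854) = 0.373531. H = 0.524882 + 0.373531 = 0.8984

0.8984 bits


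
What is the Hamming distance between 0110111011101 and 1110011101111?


Count differing positions: ^ . . . ^ . . ^ ^ . . ^ . = 5 differences

5


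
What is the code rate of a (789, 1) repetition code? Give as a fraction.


Rate = k/n = 1/789

1/789


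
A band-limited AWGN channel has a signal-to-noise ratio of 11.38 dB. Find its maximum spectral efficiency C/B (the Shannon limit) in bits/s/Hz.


SNR_linear = 10^(11.38/10) = 13.7404; C/B = log2(1 + SNR_linear) = log2(1 + 13.7404) = 3.8817

3.8817 bits/s/Hz


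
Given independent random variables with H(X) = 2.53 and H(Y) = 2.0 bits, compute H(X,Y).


For independent variables, H(X,Y) = H(X) + H(Y) = 2.53 + 2.0 = 4.53

4.53 bits


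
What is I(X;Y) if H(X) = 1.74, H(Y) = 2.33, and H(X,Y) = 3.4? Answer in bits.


I(X;Y) = H(X) + H(Y) - H(X,Y) = 1.74 + 2.33 - 3.4 = 0.67

0.67 bits


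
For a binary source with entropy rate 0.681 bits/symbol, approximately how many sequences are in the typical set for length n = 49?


log2|A_typical| = nH = 49 * 0.681 = 33.369, so |A_typical| ~ 2^33.369 = 1.109e+10

1.109e+10


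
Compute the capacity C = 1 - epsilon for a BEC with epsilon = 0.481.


C = 1 - epsilon = 1 - 0.481 = 0.519

0.519 bits


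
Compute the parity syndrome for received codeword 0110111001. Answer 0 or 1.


Syndrome = XOR of all bits = 0 XOR 1 XOR 1 XOR 0 XOR 1 XOR 1 XOR 1 XOR 0 XOR 0 XOR 1 = 0

0


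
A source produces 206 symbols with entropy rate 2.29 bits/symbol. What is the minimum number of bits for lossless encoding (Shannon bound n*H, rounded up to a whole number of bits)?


Minimum bits >= n * H = 206 * 2.29 = 471.74, rounded up to a whole number of bits = 472

472 bits


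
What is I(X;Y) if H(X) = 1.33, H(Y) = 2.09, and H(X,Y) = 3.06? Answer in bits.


I(X;Y) = H(X) + H(Y) - H(X,Y) = 1.33 + 2.09 - 3.06 = 0.36

0.36 bits


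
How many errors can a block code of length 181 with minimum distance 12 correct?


Correction capability = floor((d-1)/2) = floor((12-1)/2) = 5

5 errors


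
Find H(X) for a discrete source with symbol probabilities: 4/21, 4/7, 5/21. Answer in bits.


H = -sum(p_i * log2(p_i)). Terms: -(4/21)*log2(4/21) = 0.455680; -(4/7)*log2(4/7) = 0.461346; -(5/21)*log2(5/21) = 0.492950. H = 0.455680 + 0.461346 + 0.492950 = 1.41

1.41 bits


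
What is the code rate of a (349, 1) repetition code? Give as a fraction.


Rate = k/n = 1/349

1/349


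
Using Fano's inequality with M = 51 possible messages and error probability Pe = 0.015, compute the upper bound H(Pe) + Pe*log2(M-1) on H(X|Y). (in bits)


H(Pe) = -Pe*log2(Pe) - (1-Pe)*log2(1-Pe) = -0.015*log2(0.015) - 0.985*log2(0.985) = 0.090883 + 0.021477 = 0.1124. Pe*log2(M-1) = 0.015*log2(50) = 0.084658. Bound = H(Pe) + Pe*log2(M-1) = 0.090883 + 0.021477 + 0.084658 = 0.197

0.197 bits


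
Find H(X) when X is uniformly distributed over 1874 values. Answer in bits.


H = log2(n) = log2(1874) = 10.8719

10.8719 bits


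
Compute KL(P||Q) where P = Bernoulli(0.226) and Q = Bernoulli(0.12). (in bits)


KL = p*log2(p/q) + (1-p)*log2((1-p)/(1-q)) = 0.226*log2(0.226/0.12) + 0.774*log2(0.774/0.88) = 0.0631

0.0631 bits


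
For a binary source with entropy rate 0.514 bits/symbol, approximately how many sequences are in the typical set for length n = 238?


log2|A_typical| = nH = 238 * 0.514 = 122.332, so |A_typical| ~ 2^122.332 = 6.693e+36

6.693e+36


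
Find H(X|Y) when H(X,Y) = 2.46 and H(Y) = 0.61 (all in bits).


H(X|Y) = H(X,Y) - H(Y) = 2.46 - 0.61 = 1.85

1.85 bits


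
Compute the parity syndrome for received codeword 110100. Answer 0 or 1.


Syndrome = XOR of all bits = 1 XOR 1 XOR 0 XOR 1 XOR 0 XOR 0 = 1

1


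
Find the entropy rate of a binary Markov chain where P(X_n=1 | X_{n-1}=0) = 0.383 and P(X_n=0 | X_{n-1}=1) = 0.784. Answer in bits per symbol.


Stationary distribution: pi_0 = p10/(p01+p10) = 0.6718, pi_1 = 0.3282. Entropy rate H' = pi_0*H(p01) + pi_1*H(p10) = 0.6718*0.9601 + 0.3282*0.7528 = 0.8921

0.8921 bits/symbol


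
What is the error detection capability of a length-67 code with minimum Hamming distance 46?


Detection capability = d_min - 1 = 46 - 1 = 45

45 errors


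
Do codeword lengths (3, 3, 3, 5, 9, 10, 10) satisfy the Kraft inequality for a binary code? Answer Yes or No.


Kraft sum = sum(2^(-l_i)) = 0.4102, need <= 1. Result: satisfied (a binary prefix-free code with these lengths exists)

Yes


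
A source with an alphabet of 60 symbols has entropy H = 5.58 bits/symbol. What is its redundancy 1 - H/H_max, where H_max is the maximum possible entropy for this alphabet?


H_max = log2(K) = log2(60) = 5.9069 bits/symbol. Redundancy = 1 - H/H_max = 1 - 5.58/5.9069 = 1 - 0.9447 = 0.0553

0.0553


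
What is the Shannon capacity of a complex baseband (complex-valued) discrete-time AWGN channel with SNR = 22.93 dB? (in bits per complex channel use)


SNR_linear = 10^(22.93/10) = 196.336; C = log2(1 + SNR_linear) = log2(1 + 196.336) = 7.6245

7.6245 bits/channel use


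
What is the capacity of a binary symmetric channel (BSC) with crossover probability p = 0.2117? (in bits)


H(p) = -p*log2(p) - (1-p)*log2(1-p) = -0.2117*log2(0.2117) - 0.7883*log2(0.7883) = 0.474188 + 0.270531 = 0.7447. C = 1 - H(p) = 1 - 0.7447 = 0.2553

0.2553 bits


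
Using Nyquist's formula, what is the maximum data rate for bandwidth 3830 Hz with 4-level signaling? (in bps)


Rate = 2 * B * log2(M) = 2 * 3830 * 2.0 = 15320.0

15320.0 bps


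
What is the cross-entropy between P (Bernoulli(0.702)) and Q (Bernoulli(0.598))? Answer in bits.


H(P,Q) = -p*log2(q) - (1-p)*log2(1-q). -0.702*log2(0.598) = 0.520731; -0.298*log2(0.402) = 0.391790. H(P,Q) = 0.520731 + 0.391790 = 0.9125

0.9125 bits


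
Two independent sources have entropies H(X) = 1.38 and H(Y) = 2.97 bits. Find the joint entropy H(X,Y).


For independent variables, H(X,Y) = H(X) + H(Y) = 1.38 + 2.97 = 4.35

4.35 bits


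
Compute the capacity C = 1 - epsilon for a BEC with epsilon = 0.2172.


C = 1 - epsilon = 1 - 0.2172 = 0.7828

0.7828 bits


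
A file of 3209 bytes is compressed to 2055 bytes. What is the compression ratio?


Ratio = original / compressed = 3209 / 2055 = 1.5616

1.5616


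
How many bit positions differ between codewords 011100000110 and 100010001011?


Count differing positions: ^ ^ ^ ^ ^ . . . ^ ^ . ^ = 8 differences

8


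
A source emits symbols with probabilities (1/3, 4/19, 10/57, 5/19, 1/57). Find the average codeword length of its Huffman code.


Huffman construction (repeatedly merge the two least-probable nodes; each merge adds 1 bit to every symbol beneath it): 1/57 + 10/57 = 11/57; 11/57 + 4/19 = 23/57; 5/19 + 1/3 = 34/57; 23/57 + 34/57 = 1. Resulting codeword lengths (in the order the probabilities were given): (2, 2, 3, 2, 3). L_avg = sum(p_i * l_i) = 1/3*2 + 4/19*2 + 10/57*3 + 5/19*2 + 1/57*3 = 125/57 = 2.193

2.193 bits


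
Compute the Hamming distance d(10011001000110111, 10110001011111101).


Count differing positions: . . ^ . ^ . . . . ^ ^ . . ^ . ^ . = 6 differences

6


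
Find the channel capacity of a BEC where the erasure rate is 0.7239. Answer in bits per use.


C = 1 - epsilon = 1 - 0.7239 = 0.2761

0.2761 bits


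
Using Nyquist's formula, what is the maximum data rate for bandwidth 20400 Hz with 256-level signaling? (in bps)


Rate = 2 * B * log2(M) = 2 * 20400 * 8.0 = 326400.0

326400.0 bps


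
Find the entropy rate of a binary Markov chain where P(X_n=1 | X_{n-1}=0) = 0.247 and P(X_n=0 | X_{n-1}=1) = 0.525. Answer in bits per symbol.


Stationary distribution: pi_0 = p10/(p01+p10) = 0.6801, pi_1 = 0.3199. Entropy rate H' = pi_0*H(p01) + pi_1*H(p10) = 0.6801*0.8065 + 0.3199*0.9982 = 0.8678

0.8678 bits/symbol


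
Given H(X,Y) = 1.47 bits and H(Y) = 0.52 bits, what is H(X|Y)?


H(X|Y) = H(X,Y) - H(Y) = 1.47 - 0.52 = 0.95

0.95 bits


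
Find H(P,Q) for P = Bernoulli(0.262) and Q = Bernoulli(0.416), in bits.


H(P,Q) = -p*log2(q) - (1-p)*log2(1-q). -0.262*log2(0.416) = 0.331520; -0.738*log2(0.584) = 0.572658. H(P,Q) = 0.331520 + 0.572658 = 0.9042

0.9042 bits


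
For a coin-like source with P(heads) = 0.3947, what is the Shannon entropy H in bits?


H = -p*log2(p) - (1-p)*log2(1-p). -0.3947*log2(0.3947) = 0.529360; -0.6053*log2(0.6053) = 0.438405. H = 0.529360 + 0.438405 = 0.9678

0.9678 bits


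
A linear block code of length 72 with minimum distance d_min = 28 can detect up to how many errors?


Detection capability = d_min - 1 = 28 - 1 = 27

27 errors


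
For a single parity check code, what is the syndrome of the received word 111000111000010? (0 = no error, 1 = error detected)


Syndrome = XOR of all bits = 1 XOR 1 XOR 1 XOR 0 XOR 0 XOR 0 XOR 1 XOR 1 XOR 1 XOR 0 XOR 0 XOR 0 XOR 0 XOR 1 XOR 0 = 1

1


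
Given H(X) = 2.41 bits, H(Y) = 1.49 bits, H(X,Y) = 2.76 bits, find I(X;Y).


I(X;Y) = H(X) + H(Y) - H(X,Y) = 2.41 + 1.49 - 2.76 = 1.14

1.14 bits


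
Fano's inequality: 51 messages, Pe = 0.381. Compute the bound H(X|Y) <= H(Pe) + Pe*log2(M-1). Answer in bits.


H(Pe) = -Pe*log2(Pe) - (1-Pe)*log2(1-Pe) = -0.381*log2(0.381) - 0.619*log2(0.619) = 0.530404 + 0.428341 = 0.9587. Pe*log2(M-1) = 0.381*log2(50) = 2.150309. Bound = H(Pe) + Pe*log2(M-1) = 0.530404 + 0.428341 + 2.150309 = 3.1091

3.1091 bits


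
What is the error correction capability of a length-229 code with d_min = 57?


Correction capability = floor((d-1)/2) = floor((57-1)/2) = 28

28 errors


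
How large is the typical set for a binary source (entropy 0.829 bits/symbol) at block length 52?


log2|A_typical| = nH = 52 * 0.829 = 43.108, so |A_typical| ~ 2^43.108 = 9.480e+12

9.480e+12


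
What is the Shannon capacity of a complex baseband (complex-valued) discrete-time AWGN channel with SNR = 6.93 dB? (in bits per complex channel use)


SNR_linear = 10^(6.93/10) = 4.9317; C = log2(1 + SNR_linear) = log2(1 + 4.9317) = 2.5685

2.5685 bits/channel use


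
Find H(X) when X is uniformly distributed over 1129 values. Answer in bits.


H = log2(n) = log2(1129) = 10.1408

10.1408 bits


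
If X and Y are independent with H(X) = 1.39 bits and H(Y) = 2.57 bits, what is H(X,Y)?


For independent variables, H(X,Y) = H(X) + H(Y) = 1.39 + 2.57 = 3.96

3.96 bits


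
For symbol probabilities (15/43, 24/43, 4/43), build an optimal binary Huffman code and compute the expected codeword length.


Huffman construction (repeatedly merge the two least-probable nodes; each merge adds 1 bit to every symbol beneath it): 4/43 + 15/43 = 19/43; 19/43 + 24/43 = 1. Resulting codeword lengths (in the order the probabilities were given): (2, 1, 2). L_avg = sum(p_i * l_i) = 15/43*2 + 24/43*1 + 4/43*2 = 62/43 = 1.4419

1.4419 bits


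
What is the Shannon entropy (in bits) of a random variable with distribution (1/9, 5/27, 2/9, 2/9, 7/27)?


H = -sum(p_i * log2(p_i)). Terms: -(1/9)*log2(1/9) = 0.352214; -(5/27)*log2(5/27) = 0.450548; -(2/9)*log2(2/9) = 0.482206; -(2/9)*log2(2/9) = 0.482206; -(7/27)*log2(7/27) = 0.504916. H = 0.352214 + 0.450548 + 0.482206 + 0.482206 + 0.504916 = 2.2721

2.2721 bits


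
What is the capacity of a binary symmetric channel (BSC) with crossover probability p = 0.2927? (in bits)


H(p) = -p*log2(p) - (1-p)*log2(1-p) = -0.2927*log2(0.2927) - 0.7073*log2(0.7073) = 0.518812 + 0.353371 = 0.8722. C = 1 - H(p) = 1 - 0.8722 = 0.1278

0.1278 bits


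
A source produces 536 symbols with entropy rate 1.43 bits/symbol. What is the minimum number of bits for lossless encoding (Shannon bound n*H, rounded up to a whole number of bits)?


Minimum bits >= n * H = 536 * 1.43 = 766.48, rounded up to a whole number of bits = 767

767 bits


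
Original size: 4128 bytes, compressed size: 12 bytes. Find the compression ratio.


Ratio = original / compressed = 4128 / 12 = 344.0

344.0


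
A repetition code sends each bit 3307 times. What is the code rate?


Rate = k/n = 1/3307

1/3307


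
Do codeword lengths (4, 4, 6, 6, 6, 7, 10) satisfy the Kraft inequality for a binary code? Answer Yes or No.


Kraft sum = sum(2^(-l_i)) = 0.1807, need <= 1. Result: satisfied (a binary prefix-free code with these lengths exists)

Yes


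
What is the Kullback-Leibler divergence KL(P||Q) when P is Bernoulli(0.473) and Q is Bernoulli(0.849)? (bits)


KL = p*log2(p/q) + (1-p)*log2((1-p)/(1-q)) = 0.473*log2(0.473/0.849) + 0.527*log2(0.527/0.151) = 0.5511

0.5511 bits


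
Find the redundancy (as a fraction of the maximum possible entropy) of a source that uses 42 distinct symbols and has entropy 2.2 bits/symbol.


H_max = log2(K) = log2(42) = 5.3923 bits/symbol. Redundancy = 1 - H/H_max = 1 - 2.2/5.3923 = 1 - 0.408 = 0.592

0.592


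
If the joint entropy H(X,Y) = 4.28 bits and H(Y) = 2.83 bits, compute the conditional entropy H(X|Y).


H(X|Y) = H(X,Y) - H(Y) = 4.28 - 2.83 = 1.45

1.45 bits


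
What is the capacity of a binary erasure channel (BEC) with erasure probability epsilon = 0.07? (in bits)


C = 1 - epsilon = 1 - 0.07 = 0.93

0.93 bits


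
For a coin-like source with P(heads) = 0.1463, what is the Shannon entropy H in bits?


H = -p*log2(p) - (1-p)*log2(1-p). -0.1463*log2(0.1463) = 0.405690; -0.8537*log2(0.8537) = 0.194813. H = 0.405690 + 0.194813 = 0.6005

0.6005 bits


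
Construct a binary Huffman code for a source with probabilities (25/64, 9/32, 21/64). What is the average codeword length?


Huffman construction (repeatedly merge the two least-probable nodes; each merge adds 1 bit to every symbol beneath it): 9/32 + 21/64 = 39/64; 25/64 + 39/64 = 1. Resulting codeword lengths (in the order the probabilities were given): (1, 2, 2). L_avg = sum(p_i * l_i) = 25/64*1 + 9/32*2 + 21/64*2 = 103/64 = 1.6094

1.6094 bits


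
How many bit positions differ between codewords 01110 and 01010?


Count differing positions: . . ^ . . = 1 differences

1


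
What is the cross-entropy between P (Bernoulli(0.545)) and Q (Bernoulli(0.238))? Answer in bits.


H(P,Q) = -p*log2(q) - (1-p)*log2(1-q). -0.545*log2(0.238) = 1.128677; -0.455*log2(0.762) = 0.178422. H(P,Q) = 1.128677 + 0.178422 = 1.3071

1.3071 bits


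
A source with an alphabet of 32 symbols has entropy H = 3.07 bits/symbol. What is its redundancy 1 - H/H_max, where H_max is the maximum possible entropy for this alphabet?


H_max = log2(K) = log2(32) = 5.0 bits/symbol. Redundancy = 1 - H/H_max = 1 - 3.07/5.0 = 1 - 0.614 = 0.386

0.386


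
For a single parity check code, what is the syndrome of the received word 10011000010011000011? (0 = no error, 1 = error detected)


Syndrome = XOR of all bits = 1 XOR 0 XOR 0 XOR 1 XOR 1 XOR 0 XOR 0 XOR 0 XOR 0 XOR 1 XOR 0 XOR 0 XOR 1 XOR 1 XOR 0 XOR 0 XOR 0 XOR 0 XOR 1 XOR 1 = 0

0


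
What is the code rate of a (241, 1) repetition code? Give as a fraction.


Rate = k/n = 1/241

1/241


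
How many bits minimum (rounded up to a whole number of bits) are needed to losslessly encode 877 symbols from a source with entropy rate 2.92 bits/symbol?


Minimum bits >= n * H = 877 * 2.92 = 2560.84, rounded up to a whole number of bits = 2561

2561 bits


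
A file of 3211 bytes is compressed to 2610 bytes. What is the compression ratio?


Ratio = original / compressed = 3211 / 2610 = 1.2303

1.2303


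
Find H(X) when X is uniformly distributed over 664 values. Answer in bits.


H = log2(n) = log2(664) = 9.375

9.375 bits


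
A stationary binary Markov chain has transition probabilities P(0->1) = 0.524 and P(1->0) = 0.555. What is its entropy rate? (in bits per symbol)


Stationary distribution: pi_0 = p10/(p01+p10) = 0.5144, pi_1 = 0.4856. Entropy rate H' = pi_0*H(p01) + pi_1*H(p10) = 0.5144*0.9983 + 0.4856*0.9913 = 0.9949

0.9949 bits/symbol


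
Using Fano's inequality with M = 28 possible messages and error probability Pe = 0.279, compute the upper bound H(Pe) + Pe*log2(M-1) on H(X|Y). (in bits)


H(Pe) = -Pe*log2(Pe) - (1-Pe)*log2(1-Pe) = -0.279*log2(0.279) - 0.721*log2(0.721) = 0.513824 + 0.340261 = 0.8541. Pe*log2(M-1) = 0.279*log2(27) = 1.326614. Bound = H(Pe) + Pe*log2(M-1) = 0.513824 + 0.340261 + 1.326614 = 2.1807

2.1807 bits


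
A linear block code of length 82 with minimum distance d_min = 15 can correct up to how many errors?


Correction capability = floor((d-1)/2) = floor((15-1)/2) = 7

7 errors


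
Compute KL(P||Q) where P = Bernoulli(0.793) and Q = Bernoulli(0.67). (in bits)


KL = p*log2(p/q) + (1-p)*log2((1-p)/(1-q)) = 0.793*log2(0.793/0.67) + 0.207*log2(0.207/0.33) = 0.0535

0.0535 bits


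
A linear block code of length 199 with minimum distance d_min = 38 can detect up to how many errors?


Detection capability = d_min - 1 = 38 - 1 = 37

37 errors


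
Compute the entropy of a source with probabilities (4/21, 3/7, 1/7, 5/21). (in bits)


H = -sum(p_i * log2(p_i)). Terms: -(4/21)*log2(4/21) = 0.455680; -(3/7)*log2(3/7) = 0.523882; -(1/7)*log2(1/7) = 0.401051; -(5/21)*log2(5/21) = 0.492950. H = 0.455680 + 0.523882 + 0.401051 + 0.492950 = 1.8736

1.8736 bits


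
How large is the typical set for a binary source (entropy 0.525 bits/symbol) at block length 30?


log2|A_typical| = nH = 30 * 0.525 = 15.75, so |A_typical| ~ 2^15.75 = 5.511e+04

5.511e+04


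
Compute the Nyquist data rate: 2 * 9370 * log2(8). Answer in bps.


Rate = 2 * B * log2(M) = 2 * 9370 * 3.0 = 56220.0

56220.0 bps


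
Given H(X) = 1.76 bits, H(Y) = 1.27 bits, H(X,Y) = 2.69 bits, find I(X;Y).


I(X;Y) = H(X) + H(Y) - H(X,Y) = 1.76 + 1.27 - 2.69 = 0.34

0.34 bits


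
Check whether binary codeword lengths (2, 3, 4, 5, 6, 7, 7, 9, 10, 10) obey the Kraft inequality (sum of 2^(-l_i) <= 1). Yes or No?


Kraft sum = sum(2^(-l_i)) = 0.5039, need <= 1. Result: satisfied (a binary prefix-free code with these lengths exists)

Yes


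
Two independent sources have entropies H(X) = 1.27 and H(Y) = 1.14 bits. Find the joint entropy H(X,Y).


For independent variables, H(X,Y) = H(X) + H(Y) = 1.27 + 1.14 = 2.41

2.41 bits


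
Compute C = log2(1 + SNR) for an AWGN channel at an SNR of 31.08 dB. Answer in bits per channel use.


SNR_linear = 10^(31.08/10) = 1282.3306; C = log2(1 + SNR_linear) = log2(1 + 1282.3306) = 10.3257

10.3257 bits/channel use


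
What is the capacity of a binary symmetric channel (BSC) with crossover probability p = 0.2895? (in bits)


H(p) = -p*log2(p) - (1-p)*log2(1-p) = -0.2895*log2(0.2895) - 0.7105*log2(0.7105) = 0.517732 + 0.350343 = 0.8681. C = 1 - H(p) = 1 - 0.8681 = 0.1319

0.1319 bits


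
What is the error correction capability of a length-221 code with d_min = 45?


Correction capability = floor((d-1)/2) = floor((45-1)/2) = 22

22 errors


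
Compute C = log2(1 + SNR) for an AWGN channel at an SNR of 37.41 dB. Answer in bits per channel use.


SNR_linear = 10^(37.41/10) = 5508.077; C = log2(1 + SNR_linear) = log2(1 + 5508.077) = 12.4276

12.4276 bits/channel use


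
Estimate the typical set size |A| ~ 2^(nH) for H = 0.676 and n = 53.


log2|A_typical| = nH = 53 * 0.676 = 35.828, so |A_typical| ~ 2^35.828 = 6.100e+10

6.100e+10


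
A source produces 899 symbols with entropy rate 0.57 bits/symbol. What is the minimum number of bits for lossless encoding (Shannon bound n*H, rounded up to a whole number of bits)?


Minimum bits >= n * H = 899 * 0.57 = 512.43, rounded up to a whole number of bits = 513

513 bits


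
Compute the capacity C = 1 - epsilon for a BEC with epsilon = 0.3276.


C = 1 - epsilon = 1 - 0.3276 = 0.6724

0.6724 bits


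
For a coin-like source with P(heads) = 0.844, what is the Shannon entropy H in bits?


H = -p*log2(p) - (1-p)*log2(1-p). -0.844*log2(0.844) = 0.206514; -0.156*log2(0.156) = 0.418140. H = 0.206514 + 0.418140 = 0.6247

0.6247 bits


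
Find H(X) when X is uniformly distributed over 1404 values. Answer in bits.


H = log2(n) = log2(1404) = 10.4553

10.4553 bits


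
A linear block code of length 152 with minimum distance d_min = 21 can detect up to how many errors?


Detection capability = d_min - 1 = 21 - 1 = 20

20 errors


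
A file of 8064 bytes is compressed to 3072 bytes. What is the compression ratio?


Ratio = original / compressed = 8064 / 3072 = 2.625

2.625


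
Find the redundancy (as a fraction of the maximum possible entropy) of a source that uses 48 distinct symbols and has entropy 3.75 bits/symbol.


H_max = log2(K) = log2(48) = 5.585 bits/symbol. Redundancy = 1 - H/H_max = 1 - 3.75/5.585 = 1 - 0.6714 = 0.3286

0.3286


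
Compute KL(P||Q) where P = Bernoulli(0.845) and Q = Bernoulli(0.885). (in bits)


KL = p*log2(p/q) + (1-p)*log2((1-p)/(1-q)) = 0.845*log2(0.845/0.885) + 0.155*log2(0.155/0.115) = 0.0104

0.0104 bits


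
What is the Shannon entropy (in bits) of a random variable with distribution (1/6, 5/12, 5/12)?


H = -sum(p_i * log2(p_i)). Terms: -(1/6)*log2(1/6) = 0.430827; -(5/12)*log2(5/12) = 0.526264; -(5/12)*log2(5/12) = 0.526264. H = 0.430827 + 0.526264 + 0.526264 = 1.4834

1.4834 bits


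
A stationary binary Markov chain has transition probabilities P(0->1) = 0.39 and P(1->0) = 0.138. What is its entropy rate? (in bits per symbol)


Stationary distribution: pi_0 = p10/(p01+p10) = 0.2614, pi_1 = 0.7386. Entropy rate H' = pi_0*H(p01) + pi_1*H(p10) = 0.2614*0.9648 + 0.7386*0.579 = 0.6798

0.6798 bits/symbol


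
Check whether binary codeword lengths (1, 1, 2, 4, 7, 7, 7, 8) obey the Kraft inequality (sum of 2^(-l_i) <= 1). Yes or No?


Kraft sum = sum(2^(-l_i)) = 1.3398, need <= 1. Result: violated (a binary prefix-free code with these lengths cannot exist)

No


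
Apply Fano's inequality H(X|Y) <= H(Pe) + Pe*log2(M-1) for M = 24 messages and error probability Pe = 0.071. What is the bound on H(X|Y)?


H(Pe) = -Pe*log2(Pe) - (1-Pe)*log2(1-Pe) = -0.071*log2(0.071) - 0.929*log2(0.929) = 0.270939 + 0.098706 = 0.3696. Pe*log2(M-1) = 0.071*log2(23) = 0.321173. Bound = H(Pe) + Pe*log2(M-1) = 0.270939 + 0.098706 + 0.321173 = 0.6908

0.6908 bits


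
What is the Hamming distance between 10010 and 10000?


Count differing positions: . . . ^ . = 1 differences

1


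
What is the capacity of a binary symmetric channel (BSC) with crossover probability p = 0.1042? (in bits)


H(p) = -p*log2(p) - (1-p)*log2(1-p) = -0.1042*log2(0.1042) - 0.8958*log2(0.8958) = 0.339960 + 0.142210 = 0.4822. C = 1 - H(p) = 1 - 0.4822 = 0.5178

0.5178 bits


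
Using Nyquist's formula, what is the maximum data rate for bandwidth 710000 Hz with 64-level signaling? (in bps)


Rate = 2 * B * log2(M) = 2 * 710000 * 6.0 = 8520000.0

8520000.0 bps


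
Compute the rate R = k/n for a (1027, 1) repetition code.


Rate = k/n = 1/1027

1/1027


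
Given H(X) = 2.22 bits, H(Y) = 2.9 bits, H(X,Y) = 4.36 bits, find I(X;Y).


I(X;Y) = H(X) + H(Y) - H(X,Y) = 2.22 + 2.9 - 4.36 = 0.76

0.76 bits


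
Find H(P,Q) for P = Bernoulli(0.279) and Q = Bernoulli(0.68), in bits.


H(P,Q) = -p*log2(q) - (1-p)*log2(1-q). -0.279*log2(0.68) = 0.155234; -0.721*log2(0.32) = 1.185220. H(P,Q) = 0.155234 + 1.185220 = 1.3405

1.3405 bits
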